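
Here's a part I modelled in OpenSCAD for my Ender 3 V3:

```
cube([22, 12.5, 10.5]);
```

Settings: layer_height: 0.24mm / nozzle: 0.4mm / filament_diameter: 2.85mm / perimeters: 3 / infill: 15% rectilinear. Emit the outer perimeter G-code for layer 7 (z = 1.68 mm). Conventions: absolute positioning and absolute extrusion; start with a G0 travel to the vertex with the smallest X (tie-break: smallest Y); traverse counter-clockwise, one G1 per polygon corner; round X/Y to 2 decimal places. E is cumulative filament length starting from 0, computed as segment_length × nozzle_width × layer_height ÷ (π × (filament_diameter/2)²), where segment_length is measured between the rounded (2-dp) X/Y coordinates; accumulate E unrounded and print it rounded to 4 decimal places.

At z = 1.68 mm: the 22×12.5 cube contributes its full rectangle. The outline is a single polygon with 4 vertices. Extrusion per mm of travel: 0.4 × 0.24 / (π × 1.425²) = 0.015048. Accumulating E over each segment gives final E = 1.0383.

G0 X0.00 Y0.00 Z1.68
G1 X22.00 Y0.00 E0.3311
G1 X22.00 Y12.50 E0.5192
G1 X0.00 Y12.50 E0.8502
G1 X0.00 Y0.00 E1.0383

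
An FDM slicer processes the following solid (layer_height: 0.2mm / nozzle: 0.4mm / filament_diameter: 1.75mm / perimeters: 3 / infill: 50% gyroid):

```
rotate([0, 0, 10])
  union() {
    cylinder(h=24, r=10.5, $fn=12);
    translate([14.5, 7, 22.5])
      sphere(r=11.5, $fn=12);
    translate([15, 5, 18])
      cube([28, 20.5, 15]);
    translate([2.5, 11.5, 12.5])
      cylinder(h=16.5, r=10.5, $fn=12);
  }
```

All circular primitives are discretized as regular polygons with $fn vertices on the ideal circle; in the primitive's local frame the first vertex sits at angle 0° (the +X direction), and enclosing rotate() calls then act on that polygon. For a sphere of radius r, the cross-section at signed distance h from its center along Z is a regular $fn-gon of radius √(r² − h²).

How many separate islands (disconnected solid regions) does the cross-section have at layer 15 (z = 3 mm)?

1

At z = 3 mm: the r=10.5 cylinder gives a regular 12-gon of circumradius 10.5 (constant along its height); the sphere at (14.5, 7) is absent (|z−center|=19.500 > r=11.5); the cube at (15, 5) is absent (z outside [18, 33]); the cylinder at (2.5, 11.5) does not reach this height (z outside [12.5, 29]); Merging all regions: only the r=10.5 cylinder is present, so the union is just that shape — 1 connected region; (whole slice rotated 10° about Z — lengths, areas and connectivity unchanged). Overall, the cross-section is a single solid region. Island count = 1.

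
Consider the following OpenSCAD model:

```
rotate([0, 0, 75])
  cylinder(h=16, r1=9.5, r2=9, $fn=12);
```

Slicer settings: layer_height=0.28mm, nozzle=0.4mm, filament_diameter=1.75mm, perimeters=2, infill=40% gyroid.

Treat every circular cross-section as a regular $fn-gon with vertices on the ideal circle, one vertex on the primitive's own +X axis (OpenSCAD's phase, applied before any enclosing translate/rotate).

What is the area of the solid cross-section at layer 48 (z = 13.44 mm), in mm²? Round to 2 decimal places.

At z = 13.44 mm: the cone: at t=0.840 of its height the radius interpolates to r₁+(r₂−r₁)t = 9.080, giving a regular 12-gon of that circumradius (area = (12/2)·9.080²·sin(360°/12) = 247.34 mm²); (rotated 75° about Z; rotation is an isometry so areas/perimeters/island counts are preserved). Overall, the cross-section is a single solid region. Net area = 247.34 mm².

247.34 mm²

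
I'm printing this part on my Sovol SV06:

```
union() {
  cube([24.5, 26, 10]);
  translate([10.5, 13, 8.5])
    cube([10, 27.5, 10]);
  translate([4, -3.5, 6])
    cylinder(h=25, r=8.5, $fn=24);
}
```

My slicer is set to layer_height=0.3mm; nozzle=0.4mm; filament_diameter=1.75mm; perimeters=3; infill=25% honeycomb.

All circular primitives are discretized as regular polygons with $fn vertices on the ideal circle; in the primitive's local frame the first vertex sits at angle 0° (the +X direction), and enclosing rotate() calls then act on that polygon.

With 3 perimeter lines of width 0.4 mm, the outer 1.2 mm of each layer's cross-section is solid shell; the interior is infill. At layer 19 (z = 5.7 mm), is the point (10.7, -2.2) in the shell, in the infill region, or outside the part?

At z = 5.7 mm: the cube (footprint 24.5×26) is included at this height; the cube at (10.5, 13) does not reach this height (z outside [8.5, 18.5]); the cylinder at (4, -3.5) is not intersected at this z (z outside [6, 31]); Combining (union): only the 24.5×26 cube is present, so the union is just that shape — 1 connected region. Overall, the cross-section is a single solid region. The nearest boundary edge runs (0.00, 0.00)→(24.50, 0.00); distance from the point to it = 2.20 mm. The point is not inside any of the regions above, so it lies outside the cross-section (2.20 mm from the nearest boundary).

outside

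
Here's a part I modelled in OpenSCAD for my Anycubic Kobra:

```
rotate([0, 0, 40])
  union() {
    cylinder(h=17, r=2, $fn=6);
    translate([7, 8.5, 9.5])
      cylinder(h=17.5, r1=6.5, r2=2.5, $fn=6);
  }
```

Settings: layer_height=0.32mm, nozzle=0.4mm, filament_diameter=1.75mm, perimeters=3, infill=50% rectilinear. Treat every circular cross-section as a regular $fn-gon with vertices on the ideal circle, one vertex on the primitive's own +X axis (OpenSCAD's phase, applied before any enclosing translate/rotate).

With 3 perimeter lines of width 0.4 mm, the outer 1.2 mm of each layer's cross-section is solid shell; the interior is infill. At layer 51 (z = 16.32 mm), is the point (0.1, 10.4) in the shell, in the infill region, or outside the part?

At z = 16.32 mm: the r=2 cylinder contributes a regular 6-gon of circumradius 2; the cone at (7, 8.5): at t=0.390 of its height the radius interpolates to r₁+(r₂−r₁)t = 4.941, giving a regular 6-gon of that circumradius; Taking the union: the 2 present regions are separate (no shared area or edge), so areas and boundary lengths simply add and each stays a separate island — 2 connected regions; (whole slice rotated 40° about Z — lengths, areas and connectivity unchanged). Overall, the cross-section has 2 separate islands. Undo the 40° rotation: the query point maps to (6.762, 7.903) in the un-rotated model frame. The nearest boundary edge runs (9.47, 4.22)→(4.53, 4.22); distance from the point to it = 3.68 mm. (Shell/infill is judged within the island containing the point — the largest one.) The point is inside the cross-section and 3.68 mm from the nearest boundary — more than the 1.2 mm shell width (3 × 0.4), so it's in the infill interior.

infill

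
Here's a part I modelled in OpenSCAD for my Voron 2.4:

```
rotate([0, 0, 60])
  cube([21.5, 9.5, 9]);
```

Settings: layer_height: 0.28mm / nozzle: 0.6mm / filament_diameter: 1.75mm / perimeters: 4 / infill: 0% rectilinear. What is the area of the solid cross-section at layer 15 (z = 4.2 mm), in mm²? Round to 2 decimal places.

At z = 4.2 mm: the cube is present — its section is the full 21.5×9.5 rectangle (area 204.25 mm²); (rotated 60° about Z; rotation is an isometry so areas/perimeters/island counts are preserved). Overall, the cross-section is a single solid region. Net area = 204.25 mm².

204.25 mm²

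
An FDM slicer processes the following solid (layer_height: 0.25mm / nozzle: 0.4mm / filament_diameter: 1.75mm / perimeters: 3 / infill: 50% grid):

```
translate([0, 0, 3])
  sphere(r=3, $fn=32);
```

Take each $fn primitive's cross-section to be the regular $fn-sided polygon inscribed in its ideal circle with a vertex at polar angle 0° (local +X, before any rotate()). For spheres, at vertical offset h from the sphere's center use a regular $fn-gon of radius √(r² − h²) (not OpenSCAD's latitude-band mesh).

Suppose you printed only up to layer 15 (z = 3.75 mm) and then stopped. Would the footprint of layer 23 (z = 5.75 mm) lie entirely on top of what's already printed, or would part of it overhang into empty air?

entirely on top

Compare the two slices. At z = 3.75: the r=3 sphere contributes a regular 32-gon of circumradius √(3²−0.75²) = 2.905 (area = (32/2)·2.905²·sin(360°/32) = 26.34 mm²). At z = 5.75: the sphere: section is a regular 32-gon, circumradius = √(r²−h²) = √(3²−2.75²) = 1.199 (area = (32/2)·1.199²·sin(360°/32) = 4.49 mm²). Checking containment: the cross-section at z = 5.75 is a subset of the cross-section at z = 3.75.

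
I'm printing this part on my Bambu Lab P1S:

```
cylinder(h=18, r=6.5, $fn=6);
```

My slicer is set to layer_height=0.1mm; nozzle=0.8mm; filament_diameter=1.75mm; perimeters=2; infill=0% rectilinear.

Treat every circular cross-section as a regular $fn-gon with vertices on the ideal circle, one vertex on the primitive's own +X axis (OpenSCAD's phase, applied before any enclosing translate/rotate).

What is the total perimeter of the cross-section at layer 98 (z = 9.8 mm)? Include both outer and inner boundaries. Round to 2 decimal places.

At z = 9.8 mm: the cylinder: section is a regular 6-gon, circumradius r=6.5 (perimeter = 2·6·6.500·sin(180°/6) = 39.00 mm). Overall, the cross-section is a single solid region. Total boundary length (outer) = 39.00 mm.

39.00 mm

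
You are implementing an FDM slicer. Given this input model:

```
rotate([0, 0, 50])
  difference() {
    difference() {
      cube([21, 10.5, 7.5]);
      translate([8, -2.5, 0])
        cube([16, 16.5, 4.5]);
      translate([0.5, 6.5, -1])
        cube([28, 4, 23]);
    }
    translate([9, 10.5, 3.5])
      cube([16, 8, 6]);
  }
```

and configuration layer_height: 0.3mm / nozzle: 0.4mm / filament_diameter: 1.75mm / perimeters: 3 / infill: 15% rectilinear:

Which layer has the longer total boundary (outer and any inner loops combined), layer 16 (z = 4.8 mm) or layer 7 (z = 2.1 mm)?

Layer 16 (z = 4.8): the cube is present — its section is the full 21×10.5 rectangle (perimeter 63.00 mm); the cube at (8, -2.5) is absent (z outside [0, 4.5]); the cube at (0.5, 6.5) (footprint 28×4) is included at this height (perimeter 64.00 mm); Subtracting the remaining from the first: starting from the 21×10.5 cube, the 28×4 cube at (0.5, 6.5) partially overlaps it — only the 82.00 mm² overlap (of its 112.00 mm²) is removed, clipping the outline — boundary = 63.00 mm; the cube at (9, 10.5) (footprint 16×8) is included at this height (perimeter 48.00 mm); Subtracting the remaining from the first: starting from the result so far, the 16×8 cube at (9, 10.5) misses the remaining region (no effect) — boundary = 63.00 mm; (whole slice rotated 50° about Z — lengths, areas and connectivity unchanged). So its perimeter = 63.00 mm. Layer 7 (z = 2.1): the cube (footprint 21×10.5) is included at this height (perimeter 63.00 mm); the cube at (8, -2.5) is present — its section is the full 16×16.5 rectangle (perimeter 65.00 mm); the cube at (0.5, 6.5) is present — its section is the full 28×4 rectangle (perimeter 64.00 mm); After the difference (first − rest): starting from the 21×10.5 cube, the 16×16.5 cube at (8, -2.5) partially overlaps it — only the 136.50 mm² overlap (of its 264.00 mm²) is removed, clipping the outline; the 28×4 cube at (0.5, 6.5) partially overlaps it — only the 30.00 mm² overlap (of its 112.00 mm²) is removed, clipping the outline — boundary = 37.00 mm; the cube at (9, 10.5) is absent (z outside [3.5, 9.5]); Subtracting the remaining from the first: none of the subtracted shapes is present at this height, so that combined region is unchanged — boundary = 37.00 mm; (rotated 50° about Z; rotation is an isometry so areas/perimeters/island counts are preserved). So its perimeter = 37.00 mm. Layer 16 is larger (63.00 vs 37.00 mm).

layer 16 (z = 4.8 mm)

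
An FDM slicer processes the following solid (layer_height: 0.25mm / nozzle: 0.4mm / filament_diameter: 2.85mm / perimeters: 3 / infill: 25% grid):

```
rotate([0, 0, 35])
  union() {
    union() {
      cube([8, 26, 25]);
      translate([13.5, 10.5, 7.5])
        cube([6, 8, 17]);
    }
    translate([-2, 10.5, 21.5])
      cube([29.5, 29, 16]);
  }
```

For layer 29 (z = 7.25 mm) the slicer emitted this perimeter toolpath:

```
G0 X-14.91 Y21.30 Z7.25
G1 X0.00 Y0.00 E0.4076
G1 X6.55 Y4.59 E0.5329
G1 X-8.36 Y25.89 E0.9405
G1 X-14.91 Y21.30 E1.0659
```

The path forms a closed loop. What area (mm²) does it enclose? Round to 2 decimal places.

207.95 mm²

Apply the shoelace formula to the sequence of (X, Y) vertices; enclosed area = 207.95 mm².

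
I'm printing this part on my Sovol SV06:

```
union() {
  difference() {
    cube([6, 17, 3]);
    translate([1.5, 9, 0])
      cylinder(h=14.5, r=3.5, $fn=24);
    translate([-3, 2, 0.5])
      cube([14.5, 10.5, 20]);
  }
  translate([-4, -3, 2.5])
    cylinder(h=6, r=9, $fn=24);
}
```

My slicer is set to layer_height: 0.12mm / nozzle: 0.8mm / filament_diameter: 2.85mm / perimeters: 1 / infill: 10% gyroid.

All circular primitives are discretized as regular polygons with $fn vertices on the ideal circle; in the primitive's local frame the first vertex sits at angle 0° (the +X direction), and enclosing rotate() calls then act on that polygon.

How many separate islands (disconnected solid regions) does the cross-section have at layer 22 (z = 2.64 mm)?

At z = 2.64 mm: the 6×17 cube contributes its full rectangle; the cylinder at (1.5, 9): section is a regular 24-gon, circumradius r=3.5; the cube at (-3, 2) is present — its section is the full 14.5×10.5 rectangle; Taking the first minus the rest: starting from the 6×17 cube, the r=3.5 cylinder at (1.5, 9) partially overlaps it — only the 29.13 mm² overlap (of its 38.05 mm²) is removed, clipping the outline; the 14.5×10.5 cube at (-3, 2) partially overlaps it — only the 33.87 mm² overlap (of its 152.25 mm²) is removed, clipping the outline — 2 connected regions; the r=9 cylinder at (-4, -3) gives a regular 24-gon of circumradius 9 (constant along its height); Combining (union): the regions partially overlap (shared area 7.96 mm²), so overlapping operands fuse into one piece — 2 connected regions. Overall, the cross-section has 2 separate islands. Island count = 2.

2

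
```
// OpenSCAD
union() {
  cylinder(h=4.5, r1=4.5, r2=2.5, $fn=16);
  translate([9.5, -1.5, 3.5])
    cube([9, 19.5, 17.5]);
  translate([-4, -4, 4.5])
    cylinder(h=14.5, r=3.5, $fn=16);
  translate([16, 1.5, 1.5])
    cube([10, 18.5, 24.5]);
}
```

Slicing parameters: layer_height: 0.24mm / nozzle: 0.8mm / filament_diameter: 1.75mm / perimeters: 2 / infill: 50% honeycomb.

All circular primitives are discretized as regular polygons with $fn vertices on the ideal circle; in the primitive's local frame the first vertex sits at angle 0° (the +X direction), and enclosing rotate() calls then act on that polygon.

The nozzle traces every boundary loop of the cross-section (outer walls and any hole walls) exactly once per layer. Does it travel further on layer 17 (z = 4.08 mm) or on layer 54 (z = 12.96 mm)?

layer 54 (z = 12.96 mm)

Layer 17 (z = 4.08): the cone (r1=4.5→r2=2.5) has section circumradius 2.687 here — a regular 16-gon (perimeter = 2·16·2.687·sin(180°/16) = 16.77 mm); the cube at (9.5, -1.5) (footprint 9×19.5) is included at this height (perimeter 57.00 mm); the cylinder at (-4, -4) is not intersected at this z (z outside [4.5, 19]); the cube at (16, 1.5) is present — its section is the full 10×18.5 rectangle (perimeter 57.00 mm); Combining (union): the regions partially overlap (shared area 41.25 mm²), so the edge portions inside another operand are dropped and the merged outline is re-measured after clipping — boundary = 92.77 mm. So its perimeter = 92.77 mm. Layer 54 (z = 12.96): the cone is absent (z outside [0, 4.5]); the cube at (9.5, -1.5) (footprint 9×19.5) is included at this height (perimeter 57.00 mm); the r=3.5 cylinder at (-4, -4) contributes a regular 16-gon of circumradius 3.5 (perimeter = 2·16·3.500·sin(180°/16) = 21.85 mm); the cube at (16, 1.5) (footprint 10×18.5) is included at this height (perimeter 57.00 mm); Merging all regions: the regions partially overlap (shared area 41.25 mm²), so the edge portions inside another operand are dropped and the merged outline is re-measured after clipping — boundary = 97.85 mm. So its perimeter = 97.85 mm. Layer 54 is larger (97.85 vs 92.77 mm).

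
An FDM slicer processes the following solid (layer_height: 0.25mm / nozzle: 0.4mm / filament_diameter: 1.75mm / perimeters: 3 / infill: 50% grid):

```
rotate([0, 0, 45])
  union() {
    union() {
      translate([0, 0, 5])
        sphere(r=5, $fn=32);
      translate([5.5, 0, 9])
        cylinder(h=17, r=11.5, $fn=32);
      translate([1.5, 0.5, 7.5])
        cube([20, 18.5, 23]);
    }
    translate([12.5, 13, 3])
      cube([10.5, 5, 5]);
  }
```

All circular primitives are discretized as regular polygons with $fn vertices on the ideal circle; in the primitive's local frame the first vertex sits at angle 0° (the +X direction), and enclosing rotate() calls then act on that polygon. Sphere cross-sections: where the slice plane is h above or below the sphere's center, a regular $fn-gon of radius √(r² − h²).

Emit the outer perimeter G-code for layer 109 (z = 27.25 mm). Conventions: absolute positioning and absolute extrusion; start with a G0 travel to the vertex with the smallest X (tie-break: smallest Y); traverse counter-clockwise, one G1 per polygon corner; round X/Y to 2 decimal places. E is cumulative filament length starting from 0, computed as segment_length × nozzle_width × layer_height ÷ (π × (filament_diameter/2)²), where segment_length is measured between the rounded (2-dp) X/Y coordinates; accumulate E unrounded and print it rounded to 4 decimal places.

G0 X-12.37 Y14.50 Z27.25
G1 X0.71 Y1.41 E0.7693
G1 X14.85 Y15.56 E1.6010
G1 X1.77 Y28.64 E2.3701
G1 X-12.37 Y14.50 E3.2015

At z = 27.25 mm: the sphere does not reach this height (|z−center|=22.250 > r=5); the cylinder at (5.5, 0) is absent (z outside [9, 26]); the cube at (1.5, 0.5) is present — its section is the full 20×18.5 rectangle; Merging all regions: only the 20×18.5 cube at (1.5, 0.5) is present, so the union is just that shape — 1 connected region; the cube at (12.5, 13) does not reach this height (z outside [3, 8]); Merging all regions: only that combined region is present, so the union is just that shape — 1 connected region; (rotated 45° about Z; rotation is an isometry so areas/perimeters/island counts are preserved). The outline is a single polygon with 4 vertices. Extrusion per mm of travel: 0.4 × 0.25 / (π × 0.875²) = 0.041575. Accumulating E over each segment gives final E = 3.2015.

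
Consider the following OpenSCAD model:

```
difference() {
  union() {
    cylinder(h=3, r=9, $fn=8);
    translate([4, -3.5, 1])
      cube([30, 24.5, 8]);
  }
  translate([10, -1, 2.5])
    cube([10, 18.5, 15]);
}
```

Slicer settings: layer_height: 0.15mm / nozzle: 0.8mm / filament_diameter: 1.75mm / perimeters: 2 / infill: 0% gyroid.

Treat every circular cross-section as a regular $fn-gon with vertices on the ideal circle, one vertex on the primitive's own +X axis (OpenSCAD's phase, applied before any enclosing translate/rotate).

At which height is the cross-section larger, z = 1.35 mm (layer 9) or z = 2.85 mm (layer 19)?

layer 9 (z = 1.35 mm)

Layer 9 (z = 1.35): the cylinder: section is a regular 8-gon, circumradius r=9 (area = (8/2)·9.000²·sin(360°/8) = 229.10 mm²); the 30×24.5 cube at (4, -3.5) contributes its full rectangle (area 735.00 mm²); Combining (union): the regions partially overlap — summed areas 964.10 mm² minus the doubly-counted overlap 39.55 mm² gives 924.55 mm² — area = 924.55 mm²; the cube at (10, -1) is not intersected at this z (z outside [2.5, 17.5]); Subtracting the remaining from the first: none of the subtracted shapes is present at this height, so the result so far is unchanged — area = 924.55 mm². So its area = 924.55 mm². Layer 19 (z = 2.85): the cylinder: section is a regular 8-gon, circumradius r=9 (area = (8/2)·9.000²·sin(360°/8) = 229.10 mm²); the 30×24.5 cube at (4, -3.5) contributes its full rectangle (area 735.00 mm²); Merging all regions: the regions partially overlap — summed areas 964.10 mm² minus the doubly-counted overlap 39.55 mm² gives 924.55 mm² — area = 924.55 mm²; the cube at (10, -1) is present — its section is the full 10×18.5 rectangle (area 185.00 mm²); After the difference (first − rest): starting from that combined region (924.55 mm²), the 10×18.5 cube at (10, -1) lies wholly inside it (removes its full 185.00 mm² and its 57.00 mm outline becomes a hole wall) — area = 739.55 mm². So its area = 739.55 mm². Layer 9 is larger (924.55 vs 739.55 mm²).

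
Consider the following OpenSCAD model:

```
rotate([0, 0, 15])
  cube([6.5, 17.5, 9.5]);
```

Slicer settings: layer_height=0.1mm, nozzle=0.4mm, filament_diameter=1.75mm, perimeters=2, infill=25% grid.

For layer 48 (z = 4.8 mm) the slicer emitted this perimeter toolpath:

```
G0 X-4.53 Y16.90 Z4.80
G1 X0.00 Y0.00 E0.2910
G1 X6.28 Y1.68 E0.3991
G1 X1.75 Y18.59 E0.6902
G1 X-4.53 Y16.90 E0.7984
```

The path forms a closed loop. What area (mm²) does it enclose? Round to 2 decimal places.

113.80 mm²

Apply the shoelace formula to the sequence of (X, Y) vertices; enclosed area = 113.80 mm².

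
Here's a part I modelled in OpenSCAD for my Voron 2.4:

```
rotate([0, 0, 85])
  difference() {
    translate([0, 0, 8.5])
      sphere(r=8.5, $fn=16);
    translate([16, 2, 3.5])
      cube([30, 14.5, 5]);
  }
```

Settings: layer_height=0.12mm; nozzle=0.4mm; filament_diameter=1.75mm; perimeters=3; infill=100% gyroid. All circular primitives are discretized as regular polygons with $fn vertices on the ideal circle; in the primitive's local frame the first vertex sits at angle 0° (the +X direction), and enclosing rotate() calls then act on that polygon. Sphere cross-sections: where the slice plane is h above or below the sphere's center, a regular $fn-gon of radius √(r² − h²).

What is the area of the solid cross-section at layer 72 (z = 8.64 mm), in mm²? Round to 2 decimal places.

221.13 mm²

At z = 8.64 mm: the r=8.5 sphere slices to a regular 16-gon of circumradius 8.499 (√(r²−h²) with h=0.14 from center) (area = (16/2)·8.499²·sin(360°/16) = 221.13 mm²); the cube at (16, 2) is not intersected at this z (z outside [3.5, 8.5]); Taking the first minus the rest: none of the subtracted shapes is present at this height, so the r=8.5 sphere is unchanged — area = 221.13 mm²; (rotated 85° about Z; rotation is an isometry so areas/perimeters/island counts are preserved). Overall, the cross-section is a single solid region. Net area = 221.13 mm².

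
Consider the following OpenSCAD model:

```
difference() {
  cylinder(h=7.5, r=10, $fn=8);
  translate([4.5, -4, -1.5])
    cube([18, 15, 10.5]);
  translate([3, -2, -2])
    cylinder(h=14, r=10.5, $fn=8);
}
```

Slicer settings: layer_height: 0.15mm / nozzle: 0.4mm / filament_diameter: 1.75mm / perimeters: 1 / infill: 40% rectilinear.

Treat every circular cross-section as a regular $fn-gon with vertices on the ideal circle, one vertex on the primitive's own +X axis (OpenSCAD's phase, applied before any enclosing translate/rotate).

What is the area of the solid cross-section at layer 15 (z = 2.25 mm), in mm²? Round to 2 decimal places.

At z = 2.25 mm: the r=10 cylinder contributes a regular 8-gon of circumradius 10 (area = (8/2)·10.000²·sin(360°/8) = 282.84 mm²); the cube at (4.5, -4) is present — its section is the full 18×15 rectangle (area 270.00 mm²); the r=10.5 cylinder at (3, -2) contributes a regular 8-gon of circumradius 10.5 (area = (8/2)·10.500²·sin(360°/8) = 311.83 mm²); After the difference (first − rest): starting from the r=10 cylinder (282.84 mm²), the 18×15 cube at (4.5, -4) partially overlaps it — only the 48.59 mm² overlap (of its 270.00 mm²) is removed, clipping the outline; the r=10.5 cylinder at (3, -2) partially overlaps it — only the 178.63 mm² overlap (of its 311.83 mm²) is removed, clipping the outline — area = 55.62 mm². Overall, the cross-section is a single solid region. Net area = 55.62 mm².

55.62 mm²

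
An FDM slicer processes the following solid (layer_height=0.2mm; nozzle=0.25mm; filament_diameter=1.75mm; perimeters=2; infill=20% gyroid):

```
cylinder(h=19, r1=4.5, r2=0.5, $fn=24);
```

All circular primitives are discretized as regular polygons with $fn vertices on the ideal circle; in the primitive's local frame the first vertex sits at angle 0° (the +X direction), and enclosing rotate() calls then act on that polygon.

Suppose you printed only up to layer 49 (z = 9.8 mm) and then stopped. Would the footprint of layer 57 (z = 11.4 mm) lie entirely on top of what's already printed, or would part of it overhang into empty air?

entirely on top

Compare the two slices. At z = 9.8: the cone: at t=0.516 of its height the radius interpolates to r₁+(r₂−r₁)t = 2.437, giving a regular 24-gon of that circumradius (area = (24/2)·2.437²·sin(360°/24) = 18.44 mm²). At z = 11.4: the cone contributes a regular 24-gon of circumradius 2.100 (interpolated between r1=4.5 and r2=0.5 at t=0.600) (area = (24/2)·2.100²·sin(360°/24) = 13.70 mm²). Checking containment: the cross-section at z = 11.4 is a subset of the cross-section at z = 9.8.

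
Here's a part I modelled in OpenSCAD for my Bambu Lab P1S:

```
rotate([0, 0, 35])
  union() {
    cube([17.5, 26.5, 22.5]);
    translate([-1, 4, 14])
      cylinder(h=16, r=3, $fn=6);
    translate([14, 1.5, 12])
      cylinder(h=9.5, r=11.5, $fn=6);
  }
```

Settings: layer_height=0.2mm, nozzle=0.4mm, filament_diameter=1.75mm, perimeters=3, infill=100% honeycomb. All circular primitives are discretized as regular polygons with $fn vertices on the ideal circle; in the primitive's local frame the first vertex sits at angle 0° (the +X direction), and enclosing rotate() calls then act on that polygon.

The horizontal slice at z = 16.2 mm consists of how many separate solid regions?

1

At z = 16.2 mm: the cube (footprint 17.5×26.5) is included at this height; the r=3 cylinder at (-1, 4) contributes a regular 6-gon of circumradius 3; the r=11.5 cylinder at (14, 1.5) gives a regular 6-gon of circumradius 11.5 (constant along its height); Merging all regions: the regions partially overlap (shared area 149.10 mm²), so overlapping operands fuse into one piece — 1 connected region; (rotated 35° about Z; rotation is an isometry so areas/perimeters/island counts are preserved). The result has 1 disconnected region.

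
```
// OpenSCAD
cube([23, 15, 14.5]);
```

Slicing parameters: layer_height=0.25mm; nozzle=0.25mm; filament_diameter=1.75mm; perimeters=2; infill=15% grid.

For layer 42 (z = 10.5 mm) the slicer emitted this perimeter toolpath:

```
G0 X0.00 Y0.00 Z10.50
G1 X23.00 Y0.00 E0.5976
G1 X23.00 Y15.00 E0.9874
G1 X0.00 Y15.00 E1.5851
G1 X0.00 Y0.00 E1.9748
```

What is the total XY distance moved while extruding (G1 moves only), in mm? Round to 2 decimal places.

76.00 mm

Sum the Euclidean lengths of each G1 segment: total = 76.00 mm.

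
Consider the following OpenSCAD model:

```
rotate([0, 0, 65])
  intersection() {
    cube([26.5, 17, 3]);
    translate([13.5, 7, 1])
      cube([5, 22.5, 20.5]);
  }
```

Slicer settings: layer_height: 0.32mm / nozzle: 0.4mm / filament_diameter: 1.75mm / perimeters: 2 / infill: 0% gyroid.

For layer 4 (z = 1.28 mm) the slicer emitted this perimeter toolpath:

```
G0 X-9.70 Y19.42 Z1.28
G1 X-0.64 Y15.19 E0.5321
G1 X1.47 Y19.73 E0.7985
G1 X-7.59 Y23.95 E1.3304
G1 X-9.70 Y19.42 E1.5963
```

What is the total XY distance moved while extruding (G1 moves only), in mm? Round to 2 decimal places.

Sum the Euclidean lengths of each G1 segment: total = 30.00 mm.

30.00 mm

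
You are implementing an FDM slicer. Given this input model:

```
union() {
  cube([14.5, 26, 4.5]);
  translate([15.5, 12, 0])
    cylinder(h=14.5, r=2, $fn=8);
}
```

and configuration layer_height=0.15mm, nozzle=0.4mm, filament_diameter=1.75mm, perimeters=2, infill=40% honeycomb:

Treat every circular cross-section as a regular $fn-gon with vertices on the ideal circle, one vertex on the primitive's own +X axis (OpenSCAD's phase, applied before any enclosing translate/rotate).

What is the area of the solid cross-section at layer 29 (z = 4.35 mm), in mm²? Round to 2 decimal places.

386.24 mm²

At z = 4.35 mm: the cube is present — its section is the full 14.5×26 rectangle (area 377.00 mm²); the r=2 cylinder at (15.5, 12) gives a regular 8-gon of circumradius 2 (constant along its height) (area = (8/2)·2.000²·sin(360°/8) = 11.31 mm²); Merging all regions: the regions partially overlap — summed areas 388.31 mm² minus the doubly-counted overlap 2.07 mm² gives 386.24 mm² — area = 386.24 mm². Overall, the cross-section is a single solid region. Net area = 386.24 mm².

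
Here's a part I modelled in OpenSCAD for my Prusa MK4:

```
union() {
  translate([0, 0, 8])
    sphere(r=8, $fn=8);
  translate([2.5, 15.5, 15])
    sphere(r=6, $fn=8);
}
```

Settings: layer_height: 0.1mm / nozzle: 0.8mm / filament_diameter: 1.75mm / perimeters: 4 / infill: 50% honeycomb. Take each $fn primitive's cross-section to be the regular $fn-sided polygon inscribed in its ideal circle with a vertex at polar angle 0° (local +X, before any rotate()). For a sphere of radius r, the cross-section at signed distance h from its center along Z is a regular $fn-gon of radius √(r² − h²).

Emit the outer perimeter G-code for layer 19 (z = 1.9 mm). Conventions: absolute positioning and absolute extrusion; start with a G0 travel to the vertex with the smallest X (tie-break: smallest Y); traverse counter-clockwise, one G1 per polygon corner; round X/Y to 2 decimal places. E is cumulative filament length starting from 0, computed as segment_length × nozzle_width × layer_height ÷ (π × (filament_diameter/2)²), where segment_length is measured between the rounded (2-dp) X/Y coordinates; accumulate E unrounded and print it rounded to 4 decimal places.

At z = 1.9 mm: the r=8 sphere contributes a regular 8-gon of circumradius √(8²−6.1²) = 5.176; the sphere at (2.5, 15.5) is not intersected at this z (|z−center|=13.100 > r=6); Taking the union: only the r=8 sphere is present, so the union is just that shape — 1 connected region. The outline is a single polygon with 8 vertices. Extrusion per mm of travel: 0.8 × 0.1 / (π × 0.875²) = 0.033260. Accumulating E over each segment gives final E = 1.0545.

G0 X-5.18 Y0.00 Z1.90
G1 X-3.66 Y-3.66 E0.1318
G1 X0.00 Y-5.18 E0.2636
G1 X3.66 Y-3.66 E0.3954
G1 X5.18 Y0.00 E0.5273
G1 X3.66 Y3.66 E0.6591
G1 X0.00 Y5.18 E0.7909
G1 X-3.66 Y3.66 E0.9227
G1 X-5.18 Y0.00 E1.0545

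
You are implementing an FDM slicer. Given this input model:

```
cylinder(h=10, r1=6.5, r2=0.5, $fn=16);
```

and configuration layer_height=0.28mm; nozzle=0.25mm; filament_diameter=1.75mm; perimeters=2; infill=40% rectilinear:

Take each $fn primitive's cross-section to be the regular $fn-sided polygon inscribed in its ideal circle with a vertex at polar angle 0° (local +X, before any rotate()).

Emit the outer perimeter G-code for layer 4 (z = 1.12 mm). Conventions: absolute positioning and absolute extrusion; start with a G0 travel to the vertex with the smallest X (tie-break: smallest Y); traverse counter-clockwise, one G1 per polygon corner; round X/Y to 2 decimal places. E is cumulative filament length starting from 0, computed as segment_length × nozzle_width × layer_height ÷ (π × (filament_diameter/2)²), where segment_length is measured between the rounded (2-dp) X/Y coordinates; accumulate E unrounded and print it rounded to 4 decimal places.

G0 X-5.83 Y0.00 Z1.12
G1 X-5.38 Y-2.23 E0.0662
G1 X-4.12 Y-4.12 E0.1323
G1 X-2.23 Y-5.38 E0.1984
G1 X0.00 Y-5.83 E0.2646
G1 X2.23 Y-5.38 E0.3308
G1 X4.12 Y-4.12 E0.3969
G1 X5.38 Y-2.23 E0.4630
G1 X5.83 Y0.00 E0.5293
G1 X5.38 Y2.23 E0.5955
G1 X4.12 Y4.12 E0.6616
G1 X2.23 Y5.38 E0.7277
G1 X0.00 Y5.83 E0.7939
G1 X-2.23 Y5.38 E0.8601
G1 X-4.12 Y4.12 E0.9262
G1 X-5.38 Y2.23 E0.9923
G1 X-5.83 Y0.00 E1.0585

At z = 1.12 mm: the cone contributes a regular 16-gon of circumradius 5.828 (interpolated between r1=6.5 and r2=0.5 at t=0.112). The outline is a single polygon with 16 vertices. Extrusion per mm of travel: 0.25 × 0.28 / (π × 0.875²) = 0.029103. Accumulating E over each segment gives final E = 1.0585.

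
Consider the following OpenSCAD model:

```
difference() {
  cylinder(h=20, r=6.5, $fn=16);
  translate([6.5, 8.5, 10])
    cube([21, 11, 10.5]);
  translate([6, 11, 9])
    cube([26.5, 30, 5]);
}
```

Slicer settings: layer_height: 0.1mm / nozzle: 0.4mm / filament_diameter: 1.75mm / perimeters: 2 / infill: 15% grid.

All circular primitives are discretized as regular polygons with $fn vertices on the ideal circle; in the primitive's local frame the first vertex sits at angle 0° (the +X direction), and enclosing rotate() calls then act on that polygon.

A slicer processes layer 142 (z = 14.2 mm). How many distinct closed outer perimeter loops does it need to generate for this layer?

1

At z = 14.2 mm: the r=6.5 cylinder gives a regular 16-gon of circumradius 6.5 (constant along its height); the 21×11 cube at (6.5, 8.5) contributes its full rectangle; the cube at (6, 11) is absent (z outside [9, 14]); After the difference (first − rest): starting from the r=6.5 cylinder, the 21×11 cube at (6.5, 8.5) misses the remaining region (no effect) — 1 connected region. The result has 1 disconnected region.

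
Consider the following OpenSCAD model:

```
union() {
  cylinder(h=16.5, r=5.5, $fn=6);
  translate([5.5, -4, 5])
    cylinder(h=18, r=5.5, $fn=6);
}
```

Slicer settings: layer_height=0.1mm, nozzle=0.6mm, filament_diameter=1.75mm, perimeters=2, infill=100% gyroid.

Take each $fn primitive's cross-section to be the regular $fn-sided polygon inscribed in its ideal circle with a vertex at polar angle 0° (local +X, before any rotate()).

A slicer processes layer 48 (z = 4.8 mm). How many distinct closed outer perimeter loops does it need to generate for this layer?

1

At z = 4.8 mm: the cylinder: section is a regular 6-gon, circumradius r=5.5; the cylinder at (5.5, -4) is absent (z outside [5, 23]); Combining (union): only the r=5.5 cylinder is present, so the union is just that shape — 1 connected region. The result has 1 disconnected region.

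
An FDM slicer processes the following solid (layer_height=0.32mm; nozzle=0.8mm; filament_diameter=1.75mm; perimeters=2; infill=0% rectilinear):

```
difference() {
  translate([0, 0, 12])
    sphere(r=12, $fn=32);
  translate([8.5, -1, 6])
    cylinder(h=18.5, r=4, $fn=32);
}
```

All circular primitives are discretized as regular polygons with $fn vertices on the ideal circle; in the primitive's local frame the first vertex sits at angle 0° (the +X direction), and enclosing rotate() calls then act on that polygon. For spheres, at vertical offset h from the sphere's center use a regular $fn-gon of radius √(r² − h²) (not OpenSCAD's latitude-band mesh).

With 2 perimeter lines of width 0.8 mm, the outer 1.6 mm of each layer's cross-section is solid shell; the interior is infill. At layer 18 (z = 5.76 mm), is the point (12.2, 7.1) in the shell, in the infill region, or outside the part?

outside

At z = 5.76 mm: the r=12 sphere contributes a regular 32-gon of circumradius √(12²−6.24²) = 10.250; the cylinder at (8.5, -1) is not intersected at this z (z outside [6, 24.5]); After the difference (first − rest): none of the subtracted shapes is present at this height, so the r=12 sphere is unchanged — 1 connected region. Overall, the cross-section is a single solid region. The nearest boundary edge runs (9.47, 3.92)→(8.52, 5.69); distance from the point to it = 3.91 mm. The point is not inside any of the regions above, so it lies outside the cross-section (3.91 mm from the nearest boundary).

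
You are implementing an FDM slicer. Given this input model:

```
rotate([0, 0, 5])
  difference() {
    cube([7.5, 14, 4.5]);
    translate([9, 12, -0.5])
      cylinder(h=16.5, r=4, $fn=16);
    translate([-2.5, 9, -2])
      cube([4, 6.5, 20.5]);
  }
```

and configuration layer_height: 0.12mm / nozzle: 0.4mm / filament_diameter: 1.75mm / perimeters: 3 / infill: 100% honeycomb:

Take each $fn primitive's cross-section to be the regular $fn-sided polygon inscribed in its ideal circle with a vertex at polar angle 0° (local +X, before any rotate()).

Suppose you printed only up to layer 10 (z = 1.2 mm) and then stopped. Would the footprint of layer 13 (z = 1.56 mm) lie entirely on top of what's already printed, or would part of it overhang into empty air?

Compare the two slices. At z = 1.2: the 7.5×14 cube contributes its full rectangle (area 105.00 mm²); the r=4 cylinder at (9, 12) contributes a regular 16-gon of circumradius 4 (area = (16/2)·4.000²·sin(360°/16) = 48.98 mm²); the cube at (-2.5, 9) is present — its section is the full 4×6.5 rectangle (area 26.00 mm²); Taking the first minus the rest: starting from the 7.5×14 cube (105.00 mm²), the r=4 cylinder at (9, 12) partially overlaps it — only the 11.02 mm² overlap (of its 48.98 mm²) is removed, clipping the outline; the 4×6.5 cube at (-2.5, 9) partially overlaps it — only the 7.50 mm² overlap (of its 26.00 mm²) is removed, clipping the outline — area = 86.48 mm²; (rotated 5° about Z; rotation is an isometry so areas/perimeters/island counts are preserved). At z = 1.56: the cube is present — its section is the full 7.5×14 rectangle (area 105.00 mm²); the cylinder at (9, 12): section is a regular 16-gon, circumradius r=4 (area = (16/2)·4.000²·sin(360°/16) = 48.98 mm²); the cube at (-2.5, 9) (footprint 4×6.5) is included at this height (area 26.00 mm²); Taking the first minus the rest: starting from the 7.5×14 cube (105.00 mm²), the r=4 cylinder at (9, 12) partially overlaps it — only the 11.02 mm² overlap (of its 48.98 mm²) is removed, clipping the outline; the 4×6.5 cube at (-2.5, 9) partially overlaps it — only the 7.50 mm² overlap (of its 26.00 mm²) is removed, clipping the outline — area = 86.48 mm²; (whole slice rotated 5° about Z — lengths, areas and connectivity unchanged). Checking containment: the cross-section at z = 1.56 is a subset of the cross-section at z = 1.2.

entirely on top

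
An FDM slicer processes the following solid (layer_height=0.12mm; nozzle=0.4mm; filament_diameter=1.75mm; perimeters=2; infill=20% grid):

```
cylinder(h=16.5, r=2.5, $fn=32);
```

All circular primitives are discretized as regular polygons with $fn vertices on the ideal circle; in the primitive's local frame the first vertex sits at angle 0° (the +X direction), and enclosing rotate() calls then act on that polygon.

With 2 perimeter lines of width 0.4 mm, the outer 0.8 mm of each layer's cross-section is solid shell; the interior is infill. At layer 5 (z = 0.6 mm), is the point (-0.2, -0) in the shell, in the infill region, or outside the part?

infill

At z = 0.6 mm: the r=2.5 cylinder gives a regular 32-gon of circumradius 2.5 (constant along its height). Overall, the cross-section is a single solid region. The nearest boundary edge runs (-2.45, 0.49)→(-2.50, 0.00); distance from the point to it = 2.29 mm. The point is inside the cross-section and 2.29 mm from the nearest boundary — more than the 0.8 mm shell width (2 × 0.4), so it's in the infill interior.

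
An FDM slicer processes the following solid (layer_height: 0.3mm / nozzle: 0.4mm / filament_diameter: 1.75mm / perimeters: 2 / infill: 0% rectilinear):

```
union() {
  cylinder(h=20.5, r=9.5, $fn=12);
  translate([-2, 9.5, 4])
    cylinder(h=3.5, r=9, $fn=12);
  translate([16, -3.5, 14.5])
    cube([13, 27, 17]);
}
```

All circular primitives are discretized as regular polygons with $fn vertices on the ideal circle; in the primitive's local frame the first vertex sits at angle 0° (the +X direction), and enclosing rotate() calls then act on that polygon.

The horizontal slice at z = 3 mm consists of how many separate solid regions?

1

At z = 3 mm: the r=9.5 cylinder contributes a regular 12-gon of circumradius 9.5; the cylinder at (-2, 9.5) does not reach this height (z outside [4, 7.5]); the cube at (16, -3.5) is not intersected at this z (z outside [14.5, 31.5]); Combining (union): only the r=9.5 cylinder is present, so the union is just that shape — 1 connected region. The result has 1 disconnected region.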